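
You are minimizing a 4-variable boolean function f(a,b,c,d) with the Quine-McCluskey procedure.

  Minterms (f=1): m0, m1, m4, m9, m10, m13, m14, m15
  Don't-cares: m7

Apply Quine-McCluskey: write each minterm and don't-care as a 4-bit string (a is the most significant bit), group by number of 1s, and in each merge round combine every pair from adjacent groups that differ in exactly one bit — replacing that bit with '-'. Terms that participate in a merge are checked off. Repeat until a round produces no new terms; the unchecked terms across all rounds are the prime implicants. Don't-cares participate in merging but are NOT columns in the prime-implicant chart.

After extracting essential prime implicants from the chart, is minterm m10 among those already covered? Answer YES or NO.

YES

Round 0: 0000✓ 0001✓ 0100✓ 0111✓ 1001✓ 1010✓ 1101✓ 1110✓ 1111✓
Round 1: -001 -111 0-00 000- 1-01 1-10 11-1 111-
PIs = {-001, -111, 0-00, 000-, 1-01, 1-10, 11-1, 111-}
Coverage chart:
  m0: 0-00,000-
  m1: -001,000-
  m4: 0-00 ←essential
  m9: -001,1-01
  m10: 1-10 ←essential
  m13: 1-01,11-1
  m14: 1-10,111-
  m15: -111,11-1,111-
Essential: 0-00, 1-10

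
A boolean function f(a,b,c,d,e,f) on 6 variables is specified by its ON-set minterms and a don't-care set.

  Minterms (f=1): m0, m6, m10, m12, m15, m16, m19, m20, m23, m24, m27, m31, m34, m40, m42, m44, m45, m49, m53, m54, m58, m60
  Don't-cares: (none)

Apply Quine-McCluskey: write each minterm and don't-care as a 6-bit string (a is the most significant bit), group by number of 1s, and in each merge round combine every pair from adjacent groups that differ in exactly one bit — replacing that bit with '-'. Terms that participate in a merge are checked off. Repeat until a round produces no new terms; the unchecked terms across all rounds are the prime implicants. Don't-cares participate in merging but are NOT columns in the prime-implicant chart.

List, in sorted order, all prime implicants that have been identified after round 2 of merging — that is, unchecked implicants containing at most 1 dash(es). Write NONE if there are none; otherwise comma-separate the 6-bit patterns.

size-2^0 implicants → 000000(✓)  000110  001010(✓)  001100(✓)  001111(✓)  010000(✓)  010011(✓)  010100(✓)  010111(✓)  011000(✓)  011011(✓)  011111(✓)  100010(✓)  101000(✓)  101010(✓)  101100(✓)  101101(✓)  110001(✓)  110101(✓)  110110  111010(✓)  111100(✓)
size-2^1 implicants → -01010  -01100  0-0000  0-1111  01-000  01-011(✓)  01-111(✓)  010-00  010-11(✓)  011-11(✓)  1-1010  1-1100  10-010  101-00  1010-0  10110-  110-01
size-2^2 implicants → 01--11
Unchecked terms (primes): -01010, -01100, 0-0000, 0-1111, 000110, 01--11, 01-000, 010-00, 1-1010, 1-1100, 10-010, 101-00, 1010-0, 10110-, 110-01, 110110

-01010, -01100, 0-0000, 0-1111, 000110, 01-000, 010-00, 1-1010, 1-1100, 10-010, 101-00, 1010-0, 10110-, 110-01, 110110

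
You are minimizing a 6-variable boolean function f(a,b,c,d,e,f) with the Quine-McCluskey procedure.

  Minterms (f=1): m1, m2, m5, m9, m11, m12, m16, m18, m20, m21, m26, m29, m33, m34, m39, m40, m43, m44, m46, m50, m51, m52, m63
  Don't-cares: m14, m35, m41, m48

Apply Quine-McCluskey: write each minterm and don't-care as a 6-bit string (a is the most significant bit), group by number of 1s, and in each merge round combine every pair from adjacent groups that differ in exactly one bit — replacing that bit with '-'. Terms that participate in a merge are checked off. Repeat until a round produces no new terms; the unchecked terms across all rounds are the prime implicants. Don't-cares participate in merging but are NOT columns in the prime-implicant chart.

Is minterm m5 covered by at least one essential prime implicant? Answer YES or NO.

size-2^0 implicants → 000001(✓)  000010(✓)  000101(✓)  001001(✓)  001011(✓)  001100(✓)  001110(✓)  010000(✓)  010010(✓)  010100(✓)  010101(✓)  011010(✓)  011101(✓)  100001(✓)  100010(✓)  100011(✓)  100111(✓)  101000(✓)  101001(✓)  101011(✓)  101100(✓)  101110(✓)  110000(✓)  110010(✓)  110011(✓)  110100(✓)  111111
size-2^1 implicants → -00001(✓)  -00010(✓)  -01001(✓)  -01011(✓)  -01100(✓)  -01110(✓)  -10000(✓)  -10010(✓)  -10100(✓)  0-0010(✓)  0-0101  00-001(✓)  000-01  0010-1(✓)  0011-0(✓)  01-010  01-101  010-00(✓)  0100-0(✓)  01010-  1-0010(✓)  1-0011(✓)  10-001(✓)  10-011(✓)  100-11  1000-1(✓)  10001-(✓)  101-00  1010-1(✓)  10100-  1011-0(✓)  110-00(✓)  1100-0(✓)  11001-(✓)
size-2^2 implicants → --0010  -0-001  -010-1  -011-0  -10-00  -100-0  1-001-  10-0-1
Unchecked terms (primes): --0010, -0-001, -010-1, -011-0, -10-00, -100-0, 0-0101, 000-01, 01-010, 01-101, 01010-, 1-001-, 10-0-1, 100-11, 101-00, 10100-, 111111
Minterm coverage:
  m1 ⊆ -0-001,000-01
  m2 ⊆ --0010 [E]
  m5 ⊆ 0-0101,000-01
  m9 ⊆ -0-001,-010-1
  m11 ⊆ -010-1 [E]
  m12 ⊆ -011-0 [E]
  m16 ⊆ -10-00,-100-0
  m18 ⊆ --0010,-100-0,01-010
  m20 ⊆ -10-00,01010-
  m21 ⊆ 0-0101,01-101,01010-
  m26 ⊆ 01-010 [E]
  m29 ⊆ 01-101 [E]
  m33 ⊆ -0-001,10-0-1
  m34 ⊆ --0010,1-001-
  m39 ⊆ 100-11 [E]
  m40 ⊆ 101-00,10100-
  m43 ⊆ -010-1,10-0-1
  m44 ⊆ -011-0,101-00
  m46 ⊆ -011-0 [E]
  m50 ⊆ --0010,-100-0,1-001-
  m51 ⊆ 1-001- [E]
  m52 ⊆ -10-00 [E]
  m63 ⊆ 111111 [E]
E = {--0010, -010-1, -011-0, -10-00, 01-010, 01-101, 1-001-, 100-11, 111111}

NO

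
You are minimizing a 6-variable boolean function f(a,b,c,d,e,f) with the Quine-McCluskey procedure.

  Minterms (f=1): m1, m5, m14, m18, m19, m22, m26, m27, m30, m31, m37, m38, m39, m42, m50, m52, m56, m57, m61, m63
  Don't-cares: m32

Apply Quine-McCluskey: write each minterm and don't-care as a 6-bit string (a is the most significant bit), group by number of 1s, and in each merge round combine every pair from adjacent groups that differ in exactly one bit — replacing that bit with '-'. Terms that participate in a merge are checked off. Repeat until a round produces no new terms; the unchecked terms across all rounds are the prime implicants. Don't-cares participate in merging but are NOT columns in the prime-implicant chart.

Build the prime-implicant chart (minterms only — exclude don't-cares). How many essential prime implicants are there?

9

size-2^0 implicants → 000001(✓)  000101(✓)  001110(✓)  010010(✓)  010011(✓)  010110(✓)  011010(✓)  011011(✓)  011110(✓)  011111(✓)  100000  100101(✓)  100110(✓)  100111(✓)  101010  110010(✓)  110100  111000(✓)  111001(✓)  111101(✓)  111111(✓)
size-2^1 implicants → -00101  -10010  -11111  0-1110  000-01  01-010(✓)  01-011(✓)  01-110(✓)  010-10(✓)  01001-(✓)  011-10(✓)  011-11(✓)  01101-(✓)  01111-(✓)  1001-1  10011-  111-01  11100-  1111-1
size-2^2 implicants → 01--10  01-01-  011-1-
Unchecked terms (primes): -00101, -10010, -11111, 0-1110, 000-01, 01--10, 01-01-, 011-1-, 100000, 1001-1, 10011-, 101010, 110100, 111-01, 11100-, 1111-1
Minterm coverage:
  m1 ⊆ 000-01 [E]
  m5 ⊆ -00101,000-01
  m14 ⊆ 0-1110 [E]
  m18 ⊆ -10010,01--10,01-01-
  m19 ⊆ 01-01- [E]
  m22 ⊆ 01--10 [E]
  m26 ⊆ 01--10,01-01-,011-1-
  m27 ⊆ 01-01-,011-1-
  m30 ⊆ 0-1110,01--10,011-1-
  m31 ⊆ -11111,011-1-
  m37 ⊆ -00101,1001-1
  m38 ⊆ 10011- [E]
  m39 ⊆ 1001-1,10011-
  m42 ⊆ 101010 [E]
  m50 ⊆ -10010 [E]
  m52 ⊆ 110100 [E]
  m56 ⊆ 11100- [E]
  m57 ⊆ 111-01,11100-
  m61 ⊆ 111-01,1111-1
  m63 ⊆ -11111,1111-1
E = {-10010, 0-1110, 000-01, 01--10, 01-01-, 10011-, 101010, 110100, 11100-}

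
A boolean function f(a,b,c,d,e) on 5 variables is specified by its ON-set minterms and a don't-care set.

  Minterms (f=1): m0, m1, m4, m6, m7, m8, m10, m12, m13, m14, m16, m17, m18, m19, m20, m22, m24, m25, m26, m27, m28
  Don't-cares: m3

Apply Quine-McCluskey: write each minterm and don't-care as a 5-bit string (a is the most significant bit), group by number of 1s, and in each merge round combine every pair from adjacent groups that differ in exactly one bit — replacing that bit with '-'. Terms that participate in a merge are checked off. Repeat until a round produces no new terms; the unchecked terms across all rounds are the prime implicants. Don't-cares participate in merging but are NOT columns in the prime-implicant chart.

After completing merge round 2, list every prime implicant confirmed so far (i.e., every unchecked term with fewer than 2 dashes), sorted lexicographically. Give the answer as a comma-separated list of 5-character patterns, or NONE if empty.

Round 0: 00000✓ 00001✓ 00011✓ 00100✓ 00110✓ 00111✓ 01000✓ 01010✓ 01100✓ 01101✓ 01110✓ 10000✓ 10001✓ 10010✓ 10011✓ 10100✓ 10110✓ 11000✓ 11001✓ 11010✓ 11011✓ 11100✓
Round 1: -0000✓ -0001✓ -0011✓ -0100✓ -0110✓ -1000✓ -1010✓ -1100✓ 0-000✓ 0-100✓ 0-110✓ 00-00✓ 00-11 000-1✓ 0000-✓ 001-0✓ 0011- 01-00✓ 01-10✓ 010-0✓ 011-0✓ 0110- 1-000✓ 1-001✓ 1-010✓ 1-011✓ 1-100✓ 10-00✓ 10-10✓ 100-0✓ 100-1✓ 1000-✓ 1001-✓ 101-0✓ 11-00✓ 110-0✓ 110-1✓ 1100-✓ 1101-✓
Round 2: --000✓ --100✓ -0-00✓ -00-1 -000- -01-0 -1-00✓ -10-0 0--00✓ 0-1-0 01--0 1--00✓ 1-0-0✓ 1-0-1✓ 1-00-✓ 1-01-✓ 10--0 100--✓ 110--✓
Round 3: ---00 1-0--
PIs = {---00, -00-1, -000-, -01-0, -10-0, 0-1-0, 00-11, 0011-, 01--0, 0110-, 1-0--, 10--0}

00-11, 0011-, 0110-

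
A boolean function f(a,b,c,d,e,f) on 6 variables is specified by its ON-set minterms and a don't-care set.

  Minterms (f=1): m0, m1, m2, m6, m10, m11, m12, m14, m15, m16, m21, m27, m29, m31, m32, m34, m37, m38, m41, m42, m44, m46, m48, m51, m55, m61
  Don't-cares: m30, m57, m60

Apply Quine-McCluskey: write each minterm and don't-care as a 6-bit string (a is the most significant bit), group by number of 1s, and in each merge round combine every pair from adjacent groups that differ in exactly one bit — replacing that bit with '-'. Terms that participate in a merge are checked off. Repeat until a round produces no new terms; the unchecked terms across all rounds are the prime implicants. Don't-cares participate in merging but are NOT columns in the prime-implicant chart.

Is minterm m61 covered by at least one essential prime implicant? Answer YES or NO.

size-2^0 implicants → 000000(✓)  000001(✓)  000010(✓)  000110(✓)  001010(✓)  001011(✓)  001100(✓)  001110(✓)  001111(✓)  010000(✓)  010101(✓)  011011(✓)  011101(✓)  011110(✓)  011111(✓)  100000(✓)  100010(✓)  100101  100110(✓)  101001(✓)  101010(✓)  101100(✓)  101110(✓)  110000(✓)  110011(✓)  110111(✓)  111001(✓)  111100(✓)  111101(✓)
size-2^1 implicants → -00000(✓)  -00010(✓)  -00110(✓)  -01010(✓)  -01100(✓)  -01110(✓)  -10000(✓)  -11101  0-0000(✓)  0-1011(✓)  0-1110(✓)  0-1111(✓)  00-010(✓)  00-110(✓)  000-10(✓)  0000-0(✓)  00000-  001-10(✓)  001-11(✓)  00101-(✓)  0011-0(✓)  00111-(✓)  01-101  011-11(✓)  0111-1  01111-(✓)  1-0000(✓)  1-1001  1-1100  10-010(✓)  10-110(✓)  100-10(✓)  1000-0(✓)  101-10(✓)  1011-0(✓)  110-11  111-01  11110-
size-2^2 implicants → --0000  -0-010(✓)  -0-110(✓)  -00-10(✓)  -000-0  -01-10(✓)  -011-0  0-1-11  0-111-  00--10(✓)  001-1-  10--10(✓)
size-2^3 implicants → -0--10
Unchecked terms (primes): --0000, -0--10, -000-0, -011-0, -11101, 0-1-11, 0-111-, 00000-, 001-1-, 01-101, 0111-1, 1-1001, 1-1100, 100101, 110-11, 111-01, 11110-
Minterm coverage:
  m0 ⊆ --0000,-000-0,00000-
  m1 ⊆ 00000- [E]
  m2 ⊆ -0--10,-000-0
  m6 ⊆ -0--10 [E]
  m10 ⊆ -0--10,001-1-
  m11 ⊆ 0-1-11,001-1-
  m12 ⊆ -011-0 [E]
  m14 ⊆ -0--10,-011-0,0-111-,001-1-
  m15 ⊆ 0-1-11,0-111-,001-1-
  m16 ⊆ --0000 [E]
  m21 ⊆ 01-101 [E]
  m27 ⊆ 0-1-11 [E]
  m29 ⊆ -11101,01-101,0111-1
  m31 ⊆ 0-1-11,0-111-,0111-1
  m32 ⊆ --0000,-000-0
  m34 ⊆ -0--10,-000-0
  m37 ⊆ 100101 [E]
  m38 ⊆ -0--10 [E]
  m41 ⊆ 1-1001 [E]
  m42 ⊆ -0--10 [E]
  m44 ⊆ -011-0,1-1100
  m46 ⊆ -0--10,-011-0
  m48 ⊆ --0000 [E]
  m51 ⊆ 110-11 [E]
  m55 ⊆ 110-11 [E]
  m61 ⊆ -11101,111-01,11110-
E = {--0000, -0--10, -011-0, 0-1-11, 00000-, 01-101, 1-1001, 100101, 110-11}

NO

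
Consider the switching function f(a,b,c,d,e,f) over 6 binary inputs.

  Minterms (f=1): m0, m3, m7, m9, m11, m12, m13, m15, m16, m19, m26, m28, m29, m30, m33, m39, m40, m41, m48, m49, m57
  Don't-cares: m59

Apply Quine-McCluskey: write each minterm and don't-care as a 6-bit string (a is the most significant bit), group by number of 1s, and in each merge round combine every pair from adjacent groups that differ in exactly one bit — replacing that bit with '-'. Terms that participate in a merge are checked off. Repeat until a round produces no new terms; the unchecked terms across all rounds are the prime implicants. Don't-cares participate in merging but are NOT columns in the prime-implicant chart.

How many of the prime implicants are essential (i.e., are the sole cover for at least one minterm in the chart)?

size-2^0 implicants → 000000(✓)  000011(✓)  000111(✓)  001001(✓)  001011(✓)  001100(✓)  001101(✓)  001111(✓)  010000(✓)  010011(✓)  011010(✓)  011100(✓)  011101(✓)  011110(✓)  100001(✓)  100111(✓)  101000(✓)  101001(✓)  110000(✓)  110001(✓)  111001(✓)  111011(✓)
size-2^1 implicants → -00111  -01001  -10000  0-0000  0-0011  0-1100(✓)  0-1101(✓)  00-011(✓)  00-111(✓)  000-11(✓)  001-01(✓)  001-11(✓)  0010-1(✓)  0011-1(✓)  00110-(✓)  011-10  0111-0  01110-(✓)  1-0001(✓)  1-1001(✓)  10-001(✓)  10100-  11-001(✓)  11000-  1110-1
size-2^2 implicants → 0-110-  00--11  001--1  1--001
Unchecked terms (primes): -00111, -01001, -10000, 0-0000, 0-0011, 0-110-, 00--11, 001--1, 011-10, 0111-0, 1--001, 10100-, 11000-, 1110-1
Minterm coverage:
  m0 ⊆ 0-0000 [E]
  m3 ⊆ 0-0011,00--11
  m7 ⊆ -00111,00--11
  m9 ⊆ -01001,001--1
  m11 ⊆ 00--11,001--1
  m12 ⊆ 0-110- [E]
  m13 ⊆ 0-110-,001--1
  m15 ⊆ 00--11,001--1
  m16 ⊆ -10000,0-0000
  m19 ⊆ 0-0011 [E]
  m26 ⊆ 011-10 [E]
  m28 ⊆ 0-110-,0111-0
  m29 ⊆ 0-110- [E]
  m30 ⊆ 011-10,0111-0
  m33 ⊆ 1--001 [E]
  m39 ⊆ -00111 [E]
  m40 ⊆ 10100- [E]
  m41 ⊆ -01001,1--001,10100-
  m48 ⊆ -10000,11000-
  m49 ⊆ 1--001,11000-
  m57 ⊆ 1--001,1110-1
E = {-00111, 0-0000, 0-0011, 0-110-, 011-10, 1--001, 10100-}

7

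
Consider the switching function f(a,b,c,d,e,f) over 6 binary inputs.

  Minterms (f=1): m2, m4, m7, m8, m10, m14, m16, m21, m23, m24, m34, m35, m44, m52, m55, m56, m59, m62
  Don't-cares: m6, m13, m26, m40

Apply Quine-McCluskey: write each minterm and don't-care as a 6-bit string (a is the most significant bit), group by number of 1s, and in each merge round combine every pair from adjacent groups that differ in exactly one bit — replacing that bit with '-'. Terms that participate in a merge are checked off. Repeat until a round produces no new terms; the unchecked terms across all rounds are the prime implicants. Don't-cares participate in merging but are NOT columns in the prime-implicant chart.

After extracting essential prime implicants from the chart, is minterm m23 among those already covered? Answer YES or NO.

[col 0] 000010*, 000100*, 000110*, 000111*, 001000*, 001010*, 001101, 001110*, 010000*, 010101*, 010111*, 011000*, 011010*, 100010*, 100011*, 101000*, 101100*, 110100, 110111*, 111000*, 111011, 111110
[col 1] -00010, -01000*, -10111, -11000*, 0-0111, 0-1000*, 0-1010*, 00-010*, 00-110*, 000-10*, 0001-0, 00011-, 001-10*, 0010-0*, 01-000, 0101-1, 0110-0*, 1-1000*, 10001-, 101-00
[col 2] --1000, 0-10-0, 00--10
Prime implicants: --1000, -00010, -10111, 0-0111, 0-10-0, 00--10, 0001-0, 00011-, 001101, 01-000, 0101-1, 10001-, 101-00, 110100, 111011, 111110
PI chart (minterm → PIs covering it):
  2 | -00010,00--10
  4 | 0001-0  (sole → essential)
  7 | 0-0111,00011-
  8 | --1000,0-10-0
  10 | 0-10-0,00--10
  14 | 00--10  (sole → essential)
  16 | 01-000  (sole → essential)
  21 | 0101-1  (sole → essential)
  23 | -10111,0-0111,0101-1
  24 | --1000,0-10-0,01-000
  34 | -00010,10001-
  35 | 10001-  (sole → essential)
  44 | 101-00  (sole → essential)
  52 | 110100  (sole → essential)
  55 | -10111  (sole → essential)
  56 | --1000  (sole → essential)
  59 | 111011  (sole → essential)
  62 | 111110  (sole → essential)
Essential prime implicants: --1000, -10111, 00--10, 0001-0, 01-000, 0101-1, 10001-, 101-00, 110100, 111011, 111110

YES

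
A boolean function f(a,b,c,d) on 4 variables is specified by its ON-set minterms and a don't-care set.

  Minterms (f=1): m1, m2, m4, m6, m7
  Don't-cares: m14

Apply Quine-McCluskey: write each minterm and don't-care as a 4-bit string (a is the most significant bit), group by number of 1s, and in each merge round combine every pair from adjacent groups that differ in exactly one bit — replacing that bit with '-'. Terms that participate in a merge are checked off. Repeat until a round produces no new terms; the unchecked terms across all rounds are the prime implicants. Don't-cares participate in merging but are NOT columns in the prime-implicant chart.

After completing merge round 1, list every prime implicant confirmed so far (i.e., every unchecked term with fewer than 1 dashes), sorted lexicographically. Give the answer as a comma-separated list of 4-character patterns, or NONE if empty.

0001

[col 0] 0001, 0010*, 0100*, 0110*, 0111*, 1110*
[col 1] -110, 0-10, 01-0, 011-
Prime implicants: -110, 0-10, 0001, 01-0, 011-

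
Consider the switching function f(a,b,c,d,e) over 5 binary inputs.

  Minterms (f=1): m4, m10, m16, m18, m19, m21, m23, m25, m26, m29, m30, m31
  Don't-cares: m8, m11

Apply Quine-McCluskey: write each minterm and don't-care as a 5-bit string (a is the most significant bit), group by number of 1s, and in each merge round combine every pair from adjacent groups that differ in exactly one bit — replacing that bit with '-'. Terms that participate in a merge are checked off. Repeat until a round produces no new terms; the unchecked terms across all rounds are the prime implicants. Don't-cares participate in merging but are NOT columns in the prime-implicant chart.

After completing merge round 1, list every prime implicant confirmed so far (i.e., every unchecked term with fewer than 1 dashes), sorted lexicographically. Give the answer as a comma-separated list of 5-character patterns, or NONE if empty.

size-2^0 implicants → 00100  01000(✓)  01010(✓)  01011(✓)  10000(✓)  10010(✓)  10011(✓)  10101(✓)  10111(✓)  11001(✓)  11010(✓)  11101(✓)  11110(✓)  11111(✓)
size-2^1 implicants → -1010  010-0  0101-  1-010  1-101(✓)  1-111(✓)  10-11  100-0  1001-  101-1(✓)  11-01  11-10  111-1(✓)  1111-
size-2^2 implicants → 1-1-1
Unchecked terms (primes): -1010, 00100, 010-0, 0101-, 1-010, 1-1-1, 10-11, 100-0, 1001-, 11-01, 11-10, 1111-

00100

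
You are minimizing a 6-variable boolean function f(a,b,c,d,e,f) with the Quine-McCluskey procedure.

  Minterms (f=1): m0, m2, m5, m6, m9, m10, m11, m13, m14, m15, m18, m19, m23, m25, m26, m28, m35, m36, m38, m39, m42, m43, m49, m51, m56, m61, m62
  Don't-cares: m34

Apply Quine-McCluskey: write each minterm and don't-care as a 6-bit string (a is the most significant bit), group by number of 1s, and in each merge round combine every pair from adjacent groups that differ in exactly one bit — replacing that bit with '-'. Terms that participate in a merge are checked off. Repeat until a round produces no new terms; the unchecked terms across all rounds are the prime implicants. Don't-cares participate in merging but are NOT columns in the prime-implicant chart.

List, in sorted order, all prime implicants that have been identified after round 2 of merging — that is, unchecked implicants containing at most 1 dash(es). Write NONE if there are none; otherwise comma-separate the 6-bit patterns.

-10011, 0-1001, 00-101, 0000-0, 010-11, 01001-, 011100, 1-0011, 1001-0, 1100-1, 111000, 111101, 111110

Round 0: 000000✓ 000010✓ 000101✓ 000110✓ 001001✓ 001010✓ 001011✓ 001101✓ 001110✓ 001111✓ 010010✓ 010011✓ 010111✓ 011001✓ 011010✓ 011100 100010✓ 100011✓ 100100✓ 100110✓ 100111✓ 101010✓ 101011✓ 110001✓ 110011✓ 111000 111101 111110
Round 1: -00010✓ -00110✓ -01010✓ -01011✓ -10011 0-0010✓ 0-1001 0-1010✓ 00-010✓ 00-101 00-110✓ 000-10✓ 0000-0 001-01✓ 001-10✓ 001-11✓ 0010-1✓ 00101-✓ 0011-1✓ 00111-✓ 01-010✓ 010-11 01001- 1-0011 10-010✓ 10-011✓ 100-10✓ 100-11✓ 10001-✓ 1001-0 10011-✓ 10101-✓ 1100-1
Round 2: -0-010 -00-10 -0101- 0--010 00--10 001--1 001-1- 10-01- 100-1-
PIs = {-0-010, -00-10, -0101-, -10011, 0--010, 0-1001, 00--10, 00-101, 0000-0, 001--1, 001-1-, 010-11, 01001-, 011100, 1-0011, 10-01-, 100-1-, 1001-0, 1100-1, 111000, 111101, 111110}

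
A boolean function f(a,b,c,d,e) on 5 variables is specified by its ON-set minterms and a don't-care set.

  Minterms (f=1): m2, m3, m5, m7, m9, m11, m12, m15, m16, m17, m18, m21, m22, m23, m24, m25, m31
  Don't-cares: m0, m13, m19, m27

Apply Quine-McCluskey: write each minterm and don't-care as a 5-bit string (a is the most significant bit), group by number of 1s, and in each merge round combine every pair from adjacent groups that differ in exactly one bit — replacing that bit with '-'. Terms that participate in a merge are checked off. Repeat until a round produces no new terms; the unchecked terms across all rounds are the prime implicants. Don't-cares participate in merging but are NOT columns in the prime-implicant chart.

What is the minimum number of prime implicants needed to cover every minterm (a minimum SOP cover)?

7

[col 0] 00000*, 00010*, 00011*, 00101*, 00111*, 01001*, 01011*, 01100*, 01101*, 01111*, 10000*, 10001*, 10010*, 10011*, 10101*, 10110*, 10111*, 11000*, 11001*, 11011*, 11111*
[col 1] -0000*, -0010*, -0011*, -0101*, -0111*, -1001*, -1011*, -1111*, 0-011*, 0-101*, 0-111*, 00-11*, 000-0*, 0001-*, 001-1*, 01-01*, 01-11*, 010-1*, 011-1*, 0110-, 1-000*, 1-001*, 1-011*, 1-111*, 10-01*, 10-10*, 10-11*, 100-0*, 100-1*, 1000-*, 1001-*, 101-1*, 1011-*, 11-11*, 110-1*, 1100-*
[col 2] --011*, --111*, -0-11*, -00-0, -001-, -01-1, -1-11*, -10-1, 0--11*, 0-1-1, 01--1, 1--11*, 1-0-1, 1-00-, 10--1, 10-1-, 100--
[col 3] ---11
Prime implicants: ---11, -00-0, -001-, -01-1, -10-1, 0-1-1, 01--1, 0110-, 1-0-1, 1-00-, 10--1, 10-1-, 100--
PI chart (minterm → PIs covering it):
  2 | -00-0,-001-
  3 | ---11,-001-
  5 | -01-1,0-1-1
  7 | ---11,-01-1,0-1-1
  9 | -10-1,01--1
  11 | ---11,-10-1,01--1
  12 | 0110-  (sole → essential)
  15 | ---11,0-1-1,01--1
  16 | -00-0,1-00-,100--
  17 | 1-0-1,1-00-,10--1,100--
  18 | -00-0,-001-,10-1-,100--
  21 | -01-1,10--1
  22 | 10-1-  (sole → essential)
  23 | ---11,-01-1,10--1,10-1-
  24 | 1-00-  (sole → essential)
  25 | -10-1,1-0-1,1-00-
  31 | ---11  (sole → essential)
Essential prime implicants: ---11, 0110-, 1-00-, 10-1-
Petrick residual → -00-0, -01-1, -10-1
Minimum SOP uses 7 PIs: de + b'c'e' + b'ce + bc'e + a'bcd' + ac'd' + ab'd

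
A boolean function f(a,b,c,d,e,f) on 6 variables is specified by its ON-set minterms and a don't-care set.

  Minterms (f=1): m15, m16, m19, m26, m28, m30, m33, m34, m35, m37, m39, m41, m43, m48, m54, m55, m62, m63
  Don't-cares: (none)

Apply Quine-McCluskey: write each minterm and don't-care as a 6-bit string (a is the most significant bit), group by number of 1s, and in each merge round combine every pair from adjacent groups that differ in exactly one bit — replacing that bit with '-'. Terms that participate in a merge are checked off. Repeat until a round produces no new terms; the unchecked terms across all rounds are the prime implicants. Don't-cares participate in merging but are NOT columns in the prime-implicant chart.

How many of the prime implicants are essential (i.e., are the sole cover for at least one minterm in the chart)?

9

Round 0: 001111 010000✓ 010011 011010✓ 011100✓ 011110✓ 100001✓ 100010✓ 100011✓ 100101✓ 100111✓ 101001✓ 101011✓ 110000✓ 110110✓ 110111✓ 111110✓ 111111✓
Round 1: -10000 -11110 011-10 0111-0 1-0111 10-001✓ 10-011✓ 100-01✓ 100-11✓ 1000-1✓ 10001- 1001-1✓ 1010-1✓ 11-110✓ 11-111✓ 11011-✓ 11111-✓
Round 2: 10-0-1 100--1 11-11-
PIs = {-10000, -11110, 001111, 010011, 011-10, 0111-0, 1-0111, 10-0-1, 100--1, 10001-, 11-11-}
Coverage chart:
  m15: 001111 ←essential
  m16: -10000 ←essential
  m19: 010011 ←essential
  m26: 011-10 ←essential
  m28: 0111-0 ←essential
  m30: -11110,011-10,0111-0
  m33: 10-0-1,100--1
  m34: 10001- ←essential
  m35: 10-0-1,100--1,10001-
  m37: 100--1 ←essential
  m39: 1-0111,100--1
  m41: 10-0-1 ←essential
  m43: 10-0-1 ←essential
  m48: -10000 ←essential
  m54: 11-11- ←essential
  m55: 1-0111,11-11-
  m62: -11110,11-11-
  m63: 11-11- ←essential
Essential: -10000, 001111, 010011, 011-10, 0111-0, 10-0-1, 100--1, 10001-, 11-11-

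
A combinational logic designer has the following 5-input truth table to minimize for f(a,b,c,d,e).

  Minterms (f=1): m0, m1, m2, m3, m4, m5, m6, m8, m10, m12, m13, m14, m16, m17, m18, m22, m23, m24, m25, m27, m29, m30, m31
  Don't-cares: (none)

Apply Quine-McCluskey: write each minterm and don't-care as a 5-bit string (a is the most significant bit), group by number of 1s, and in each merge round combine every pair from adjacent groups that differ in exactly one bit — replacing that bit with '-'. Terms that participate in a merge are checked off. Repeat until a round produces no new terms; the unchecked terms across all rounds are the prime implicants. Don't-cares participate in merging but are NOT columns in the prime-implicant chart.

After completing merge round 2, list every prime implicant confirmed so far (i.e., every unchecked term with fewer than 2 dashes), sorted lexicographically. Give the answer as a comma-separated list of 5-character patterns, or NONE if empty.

[col 0] 00000*, 00001*, 00010*, 00011*, 00100*, 00101*, 00110*, 01000*, 01010*, 01100*, 01101*, 01110*, 10000*, 10001*, 10010*, 10110*, 10111*, 11000*, 11001*, 11011*, 11101*, 11110*, 11111*
[col 1] -0000*, -0001*, -0010*, -0110*, -1000*, -1101, -1110*, 0-000*, 0-010*, 0-100*, 0-101*, 0-110*, 00-00*, 00-01*, 00-10*, 000-0*, 000-1*, 0000-*, 0001-*, 001-0*, 0010-*, 01-00*, 01-10*, 010-0*, 011-0*, 0110-*, 1-000*, 1-001*, 1-110*, 1-111*, 10-10*, 100-0*, 1000-*, 1011-*, 11-01*, 11-11*, 110-1*, 1100-*, 111-1*, 1111-*
[col 2] --000, --110, -0-10, -00-0, -000-, 0--00*, 0--10*, 0-0-0*, 0-1-0*, 0-10-, 00--0*, 00-0-, 000--, 01--0*, 1-00-, 1-11-, 11--1
[col 3] 0---0
Prime implicants: --000, --110, -0-10, -00-0, -000-, -1101, 0---0, 0-10-, 00-0-, 000--, 1-00-, 1-11-, 11--1

-1101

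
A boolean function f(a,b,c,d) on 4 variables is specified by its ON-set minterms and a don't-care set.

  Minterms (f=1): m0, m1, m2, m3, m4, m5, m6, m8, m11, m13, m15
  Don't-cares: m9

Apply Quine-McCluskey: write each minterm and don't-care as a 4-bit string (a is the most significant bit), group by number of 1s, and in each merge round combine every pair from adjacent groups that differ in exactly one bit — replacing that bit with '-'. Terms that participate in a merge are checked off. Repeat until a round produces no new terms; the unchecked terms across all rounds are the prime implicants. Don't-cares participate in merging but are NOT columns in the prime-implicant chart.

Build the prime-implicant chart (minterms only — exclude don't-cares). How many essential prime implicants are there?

3

Round 0: 0000✓ 0001✓ 0010✓ 0011✓ 0100✓ 0101✓ 0110✓ 1000✓ 1001✓ 1011✓ 1101✓ 1111✓
Round 1: -000✓ -001✓ -011✓ -101✓ 0-00✓ 0-01✓ 0-10✓ 00-0✓ 00-1✓ 000-✓ 001-✓ 01-0✓ 010-✓ 1-01✓ 1-11✓ 10-1✓ 100-✓ 11-1✓
Round 2: --01 -0-1 -00- 0--0 0-0- 00-- 1--1
PIs = {--01, -0-1, -00-, 0--0, 0-0-, 00--, 1--1}
Coverage chart:
  m0: -00-,0--0,0-0-,00--
  m1: --01,-0-1,-00-,0-0-,00--
  m2: 0--0,00--
  m3: -0-1,00--
  m4: 0--0,0-0-
  m5: --01,0-0-
  m6: 0--0 ←essential
  m8: -00- ←essential
  m11: -0-1,1--1
  m13: --01,1--1
  m15: 1--1 ←essential
Essential: -00-, 0--0, 1--1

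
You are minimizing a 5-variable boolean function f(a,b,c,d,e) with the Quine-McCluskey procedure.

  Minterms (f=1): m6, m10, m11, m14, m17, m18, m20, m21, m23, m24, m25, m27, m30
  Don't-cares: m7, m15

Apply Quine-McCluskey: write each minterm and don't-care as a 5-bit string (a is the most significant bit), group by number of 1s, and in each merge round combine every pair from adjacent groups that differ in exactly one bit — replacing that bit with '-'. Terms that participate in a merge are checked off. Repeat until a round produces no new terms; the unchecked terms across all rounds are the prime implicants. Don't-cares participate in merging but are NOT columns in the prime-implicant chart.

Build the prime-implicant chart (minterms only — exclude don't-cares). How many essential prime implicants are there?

6

[col 0] 00110*, 00111*, 01010*, 01011*, 01110*, 01111*, 10001*, 10010, 10100*, 10101*, 10111*, 11000*, 11001*, 11011*, 11110*
[col 1] -0111, -1011, -1110, 0-110*, 0-111*, 0011-*, 01-10*, 01-11*, 0101-*, 0111-*, 1-001, 10-01, 101-1, 1010-, 110-1, 1100-
[col 2] 0-11-, 01-1-
Prime implicants: -0111, -1011, -1110, 0-11-, 01-1-, 1-001, 10-01, 10010, 101-1, 1010-, 110-1, 1100-
PI chart (minterm → PIs covering it):
  6 | 0-11-  (sole → essential)
  10 | 01-1-  (sole → essential)
  11 | -1011,01-1-
  14 | -1110,0-11-,01-1-
  17 | 1-001,10-01
  18 | 10010  (sole → essential)
  20 | 1010-  (sole → essential)
  21 | 10-01,101-1,1010-
  23 | -0111,101-1
  24 | 1100-  (sole → essential)
  25 | 1-001,110-1,1100-
  27 | -1011,110-1
  30 | -1110  (sole → essential)
Essential prime implicants: -1110, 0-11-, 01-1-, 10010, 1010-, 1100-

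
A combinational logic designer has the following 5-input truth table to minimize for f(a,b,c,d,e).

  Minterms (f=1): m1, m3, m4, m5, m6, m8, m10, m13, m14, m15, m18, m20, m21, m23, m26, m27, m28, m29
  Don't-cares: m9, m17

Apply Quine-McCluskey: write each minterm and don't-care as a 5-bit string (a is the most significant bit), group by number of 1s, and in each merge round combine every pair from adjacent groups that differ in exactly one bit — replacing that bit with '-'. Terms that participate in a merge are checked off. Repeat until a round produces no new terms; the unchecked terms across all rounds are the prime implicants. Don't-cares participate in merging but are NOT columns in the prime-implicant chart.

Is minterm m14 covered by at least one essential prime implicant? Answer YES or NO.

NO

Round 0: 00001✓ 00011✓ 00100✓ 00101✓ 00110✓ 01000✓ 01001✓ 01010✓ 01101✓ 01110✓ 01111✓ 10001✓ 10010✓ 10100✓ 10101✓ 10111✓ 11010✓ 11011✓ 11100✓ 11101✓
Round 1: -0001✓ -0100✓ -0101✓ -1010 -1101✓ 0-001✓ 0-101✓ 0-110 00-01✓ 000-1 001-0 0010-✓ 01-01✓ 01-10 010-0 0100- 011-1 0111- 1-010 1-100✓ 1-101✓ 10-01✓ 101-1 1010-✓ 1101- 1110-✓
Round 2: --101 -0-01 -010- 0--01 1-10-
PIs = {--101, -0-01, -010-, -1010, 0--01, 0-110, 000-1, 001-0, 01-10, 010-0, 0100-, 011-1, 0111-, 1-010, 1-10-, 101-1, 1101-}
Coverage chart:
  m1: -0-01,0--01,000-1
  m3: 000-1 ←essential
  m4: -010-,001-0
  m5: --101,-0-01,-010-,0--01
  m6: 0-110,001-0
  m8: 010-0,0100-
  m10: -1010,01-10,010-0
  m13: --101,0--01,011-1
  m14: 0-110,01-10,0111-
  m15: 011-1,0111-
  m18: 1-010 ←essential
  m20: -010-,1-10-
  m21: --101,-0-01,-010-,1-10-,101-1
  m23: 101-1 ←essential
  m26: -1010,1-010,1101-
  m27: 1101- ←essential
  m28: 1-10- ←essential
  m29: --101,1-10-
Essential: 000-1, 1-010, 1-10-, 101-1, 1101-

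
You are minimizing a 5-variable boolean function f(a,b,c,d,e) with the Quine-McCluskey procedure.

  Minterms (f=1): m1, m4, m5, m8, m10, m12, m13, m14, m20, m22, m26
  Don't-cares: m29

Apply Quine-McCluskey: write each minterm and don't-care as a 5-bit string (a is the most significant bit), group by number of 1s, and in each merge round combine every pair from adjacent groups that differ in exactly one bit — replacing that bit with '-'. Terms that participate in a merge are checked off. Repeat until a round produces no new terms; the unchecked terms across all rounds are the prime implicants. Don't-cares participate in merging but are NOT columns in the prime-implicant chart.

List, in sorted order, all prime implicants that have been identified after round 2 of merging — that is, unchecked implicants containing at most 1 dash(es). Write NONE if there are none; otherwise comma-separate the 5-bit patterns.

-0100, -1010, -1101, 00-01, 101-0

size-2^0 implicants → 00001(✓)  00100(✓)  00101(✓)  01000(✓)  01010(✓)  01100(✓)  01101(✓)  01110(✓)  10100(✓)  10110(✓)  11010(✓)  11101(✓)
size-2^1 implicants → -0100  -1010  -1101  0-100(✓)  0-101(✓)  00-01  0010-(✓)  01-00(✓)  01-10(✓)  010-0(✓)  011-0(✓)  0110-(✓)  101-0
size-2^2 implicants → 0-10-  01--0
Unchecked terms (primes): -0100, -1010, -1101, 0-10-, 00-01, 01--0, 101-0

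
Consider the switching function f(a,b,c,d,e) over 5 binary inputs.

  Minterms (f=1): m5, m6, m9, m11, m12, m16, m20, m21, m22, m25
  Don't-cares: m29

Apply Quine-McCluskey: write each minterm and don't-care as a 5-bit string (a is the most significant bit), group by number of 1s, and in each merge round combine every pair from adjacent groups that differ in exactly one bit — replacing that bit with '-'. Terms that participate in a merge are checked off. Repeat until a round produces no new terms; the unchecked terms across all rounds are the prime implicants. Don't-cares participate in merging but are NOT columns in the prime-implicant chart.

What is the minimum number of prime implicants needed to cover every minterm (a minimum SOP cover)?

6

size-2^0 implicants → 00101(✓)  00110(✓)  01001(✓)  01011(✓)  01100  10000(✓)  10100(✓)  10101(✓)  10110(✓)  11001(✓)  11101(✓)
size-2^1 implicants → -0101  -0110  -1001  010-1  1-101  10-00  101-0  1010-  11-01
Unchecked terms (primes): -0101, -0110, -1001, 010-1, 01100, 1-101, 10-00, 101-0, 1010-, 11-01
Minterm coverage:
  m5 ⊆ -0101 [E]
  m6 ⊆ -0110 [E]
  m9 ⊆ -1001,010-1
  m11 ⊆ 010-1 [E]
  m12 ⊆ 01100 [E]
  m16 ⊆ 10-00 [E]
  m20 ⊆ 10-00,101-0,1010-
  m21 ⊆ -0101,1-101,1010-
  m22 ⊆ -0110,101-0
  m25 ⊆ -1001,11-01
E = {-0101, -0110, 010-1, 01100, 10-00}
Petrick residual → -1001
Cover = b'cd'e + b'cde' + bc'd'e + a'bc'e + a'bcd'e' + ab'd'e'  |cover|=6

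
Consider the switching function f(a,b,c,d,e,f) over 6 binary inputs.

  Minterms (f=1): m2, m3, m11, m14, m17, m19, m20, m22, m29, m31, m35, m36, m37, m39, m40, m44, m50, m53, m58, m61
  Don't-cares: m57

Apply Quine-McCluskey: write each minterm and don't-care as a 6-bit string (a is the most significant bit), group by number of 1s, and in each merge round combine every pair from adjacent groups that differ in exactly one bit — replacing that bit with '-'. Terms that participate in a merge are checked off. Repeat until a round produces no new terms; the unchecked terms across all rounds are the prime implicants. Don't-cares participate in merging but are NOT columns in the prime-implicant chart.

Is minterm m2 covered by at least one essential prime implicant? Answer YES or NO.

Round 0: 000010✓ 000011✓ 001011✓ 001110 010001✓ 010011✓ 010100✓ 010110✓ 011101✓ 011111✓ 100011✓ 100100✓ 100101✓ 100111✓ 101000✓ 101100✓ 110010✓ 110101✓ 111001✓ 111010✓ 111101✓
Round 1: -00011 -11101 0-0011 00-011 00001- 0100-1 0101-0 0111-1 1-0101 10-100 100-11 1001-1 10010- 101-00 11-010 11-101 111-01
PIs = {-00011, -11101, 0-0011, 00-011, 00001-, 001110, 0100-1, 0101-0, 0111-1, 1-0101, 10-100, 100-11, 1001-1, 10010-, 101-00, 11-010, 11-101, 111-01}
Coverage chart:
  m2: 00001- ←essential
  m3: -00011,0-0011,00-011,00001-
  m11: 00-011 ←essential
  m14: 001110 ←essential
  m17: 0100-1 ←essential
  m19: 0-0011,0100-1
  m20: 0101-0 ←essential
  m22: 0101-0 ←essential
  m29: -11101,0111-1
  m31: 0111-1 ←essential
  m35: -00011,100-11
  m36: 10-100,10010-
  m37: 1-0101,1001-1,10010-
  m39: 100-11,1001-1
  m40: 101-00 ←essential
  m44: 10-100,101-00
  m50: 11-010 ←essential
  m53: 1-0101,11-101
  m58: 11-010 ←essential
  m61: -11101,11-101,111-01
Essential: 00-011, 00001-, 001110, 0100-1, 0101-0, 0111-1, 101-00, 11-010

YES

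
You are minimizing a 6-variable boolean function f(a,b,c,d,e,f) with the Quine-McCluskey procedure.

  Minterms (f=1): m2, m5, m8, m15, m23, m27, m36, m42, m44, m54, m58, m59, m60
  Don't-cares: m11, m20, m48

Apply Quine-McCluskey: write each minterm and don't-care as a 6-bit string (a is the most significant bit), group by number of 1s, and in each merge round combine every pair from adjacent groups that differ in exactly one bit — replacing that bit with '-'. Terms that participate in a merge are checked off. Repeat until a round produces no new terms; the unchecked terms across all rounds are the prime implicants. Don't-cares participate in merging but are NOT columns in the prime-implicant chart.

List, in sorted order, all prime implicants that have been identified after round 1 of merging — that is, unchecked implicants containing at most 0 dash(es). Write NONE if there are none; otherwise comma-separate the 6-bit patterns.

000010, 000101, 001000, 010100, 010111, 110000, 110110

[col 0] 000010, 000101, 001000, 001011*, 001111*, 010100, 010111, 011011*, 100100*, 101010*, 101100*, 110000, 110110, 111010*, 111011*, 111100*
[col 1] -11011, 0-1011, 001-11, 1-1010, 1-1100, 10-100, 11101-
Prime implicants: -11011, 0-1011, 000010, 000101, 001-11, 001000, 010100, 010111, 1-1010, 1-1100, 10-100, 110000, 110110, 11101-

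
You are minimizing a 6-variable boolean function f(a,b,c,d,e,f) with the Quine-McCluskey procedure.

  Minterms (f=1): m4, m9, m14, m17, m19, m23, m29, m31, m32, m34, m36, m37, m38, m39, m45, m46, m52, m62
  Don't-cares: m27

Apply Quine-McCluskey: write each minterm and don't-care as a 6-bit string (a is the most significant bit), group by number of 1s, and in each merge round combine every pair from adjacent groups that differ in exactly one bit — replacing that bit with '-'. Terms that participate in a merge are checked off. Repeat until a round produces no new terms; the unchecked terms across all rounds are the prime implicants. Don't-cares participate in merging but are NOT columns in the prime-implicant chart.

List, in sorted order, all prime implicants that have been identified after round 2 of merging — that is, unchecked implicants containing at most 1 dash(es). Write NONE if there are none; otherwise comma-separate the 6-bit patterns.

-00100, -01110, 001001, 0100-1, 0111-1, 1-0100, 1-1110, 10-101, 10-110

Round 0: 000100✓ 001001 001110✓ 010001✓ 010011✓ 010111✓ 011011✓ 011101✓ 011111✓ 100000✓ 100010✓ 100100✓ 100101✓ 100110✓ 100111✓ 101101✓ 101110✓ 110100✓ 111110✓
Round 1: -00100 -01110 01-011✓ 01-111✓ 010-11✓ 0100-1 011-11✓ 0111-1 1-0100 1-1110 10-101 10-110 100-00✓ 100-10✓ 1000-0✓ 1001-0✓ 1001-1✓ 10010-✓ 10011-✓
Round 2: 01--11 100--0 1001--
PIs = {-00100, -01110, 001001, 01--11, 0100-1, 0111-1, 1-0100, 1-1110, 10-101, 10-110, 100--0, 1001--}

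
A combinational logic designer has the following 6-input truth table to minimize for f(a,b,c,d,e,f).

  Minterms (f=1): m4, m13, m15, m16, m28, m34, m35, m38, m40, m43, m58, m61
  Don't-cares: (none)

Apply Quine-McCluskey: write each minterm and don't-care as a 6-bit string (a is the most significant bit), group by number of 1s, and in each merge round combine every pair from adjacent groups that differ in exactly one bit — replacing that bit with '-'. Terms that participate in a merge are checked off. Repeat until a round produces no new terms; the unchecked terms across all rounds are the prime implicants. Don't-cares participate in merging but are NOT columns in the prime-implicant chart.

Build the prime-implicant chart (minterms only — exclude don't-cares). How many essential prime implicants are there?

9

size-2^0 implicants → 000100  001101(✓)  001111(✓)  010000  011100  100010(✓)  100011(✓)  100110(✓)  101000  101011(✓)  111010  111101
size-2^1 implicants → 0011-1  10-011  100-10  10001-
Unchecked terms (primes): 000100, 0011-1, 010000, 011100, 10-011, 100-10, 10001-, 101000, 111010, 111101
Minterm coverage:
  m4 ⊆ 000100 [E]
  m13 ⊆ 0011-1 [E]
  m15 ⊆ 0011-1 [E]
  m16 ⊆ 010000 [E]
  m28 ⊆ 011100 [E]
  m34 ⊆ 100-10,10001-
  m35 ⊆ 10-011,10001-
  m38 ⊆ 100-10 [E]
  m40 ⊆ 101000 [E]
  m43 ⊆ 10-011 [E]
  m58 ⊆ 111010 [E]
  m61 ⊆ 111101 [E]
E = {000100, 0011-1, 010000, 011100, 10-011, 100-10, 101000, 111010, 111101}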